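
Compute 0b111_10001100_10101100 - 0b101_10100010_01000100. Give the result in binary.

0b11110101001101000

Subtract column by column in base 2:
  0-0 → 0
  0-0 → 0
  1-1 → 0
  1-0 → 1
  0-0 → 0
  1-0 → 1
  0-1 → 1 (borrow)
  1-0-1 → 0
  0-0 → 0
  0-1 → 1 (borrow)
  1-0-1 → 0
  1-0 → 1
  0-0 → 0
  0-1 → 1 (borrow)
  0-0-1 → 1 (borrow)
  1-1-1 → 1 (borrow)
  1-1-1 → 1 (borrow)
  1-0-1 → 0
  1-1 → 0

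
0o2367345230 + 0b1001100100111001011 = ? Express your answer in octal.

0b1001100100111001011 = 0o1144713 in octal.
Add column by column in base 8, right to left:
  0+3 = 3
  3+1 = 4
  2+7 = 1 carry 1
  5+4+1 = 2 carry 1
  4+4+1 = 1 carry 1
  3+1+1 = 5
  7+1 = 0 carry 1
  6+0+1 = 7
  3+0 = 3
  2+0 = 2

0o2370512143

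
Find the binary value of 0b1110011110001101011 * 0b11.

Multiply each base-2 digit by 3, carrying:
  1×3 = 3 → write 1 carry 1
  1×3+1 = 4 → write 0 carry 2
  0×3+2 = 2 → write 0 carry 1
  1×3+1 = 4 → write 0 carry 2
  0×3+2 = 2 → write 0 carry 1
  1×3+1 = 4 → write 0 carry 2
  1×3+2 = 5 → write 1 carry 2
  0×3+2 = 2 → write 0 carry 1
  0×3+1 = 1 → write 1
  0×3 = 0 → write 0
  1×3 = 3 → write 1 carry 1
  1×3+1 = 4 → write 0 carry 2
  1×3+2 = 5 → write 1 carry 2
  1×3+2 = 5 → write 1 carry 2
  0×3+2 = 2 → write 0 carry 1
  0×3+1 = 1 → write 1
  1×3 = 3 → write 1 carry 1
  1×3+1 = 4 → write 0 carry 2
  1×3+2 = 5 → write 1 carry 2
  remaining carry: 10

0b101011011010101000001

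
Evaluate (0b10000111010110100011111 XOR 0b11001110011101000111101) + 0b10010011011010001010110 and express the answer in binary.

0b11011100100101101111000

First 0b10000111010110100011111 XOR 0b11001110011101000111101 = 0b01001001001011100100010.
Add column by column in base 2, right to left:
  0+0 = 0
  1+1 = 0 carry 1
  0+1+1 = 0 carry 1
  0+0+1 = 1
  0+1 = 1
  1+0 = 1
  0+1 = 1
  0+0 = 0
  1+0 = 1
  1+0 = 1
  1+1 = 0 carry 1
  0+0+1 = 1
  1+1 = 0 carry 1
  0+1+1 = 0 carry 1
  0+0+1 = 1
  1+1 = 0 carry 1
  0+1+1 = 0 carry 1
  0+0+1 = 1
  1+0 = 1
  0+1 = 1
  0+0 = 0
  1+0 = 1
  0+1 = 1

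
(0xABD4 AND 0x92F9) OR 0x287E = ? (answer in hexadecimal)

0xAAFE

0xABD4 AND 0x92F9 = 0x82D0.
Then OR with 0x287E.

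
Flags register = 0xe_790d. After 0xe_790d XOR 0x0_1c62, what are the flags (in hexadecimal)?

XOR each hex digit independently (no carries):
  e^0=e, 7^1=6, 9^c=5, 0^6=6, d^2=f

0xe656f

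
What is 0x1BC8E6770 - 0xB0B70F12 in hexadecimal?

0x10BD7585E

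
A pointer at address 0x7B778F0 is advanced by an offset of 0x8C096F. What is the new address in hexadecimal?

0x843825F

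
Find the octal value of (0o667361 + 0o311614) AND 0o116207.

Add column by column in base 8, right to left:
  1+4 = 5
  6+1 = 7
  3+6 = 1 carry 1
  7+1+1 = 1 carry 1
  6+1+1 = 0 carry 1
  6+3+1 = 2 carry 1
  final carry 1
Sum = 0o1201175; now AND with 0o116207:
  1&0=0, 2&1=0, 0&1=0, 1&6=0, 1&2=0, 7&0=0, 5&7=5

0o5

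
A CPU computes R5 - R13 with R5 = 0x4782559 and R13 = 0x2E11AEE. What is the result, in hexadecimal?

Subtract column by column in base 16:
  9-E → B (borrow)
  5-E-1 → 6 (borrow)
  5-A-1 → A (borrow)
  2-1-1 → 0
  8-1 → 7
  7-E → 9 (borrow)
  4-2-1 → 1

0x1970A6B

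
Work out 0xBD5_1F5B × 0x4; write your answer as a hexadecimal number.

Multiply each base-16 digit by 4, carrying:
  B×4 = 44 → write C carry 2
  5×4+2 = 22 → write 6 carry 1
  F×4+1 = 61 → write D carry 3
  1×4+3 = 7 → write 7
  5×4 = 20 → write 4 carry 1
  D×4+1 = 53 → write 5 carry 3
  B×4+3 = 47 → write F carry 2
  remaining carry: 2

0x2F547D6C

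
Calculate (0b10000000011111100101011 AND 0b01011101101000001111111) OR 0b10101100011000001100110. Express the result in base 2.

0b10000000011111100101011 AND 0b01011101101000001111111 = 0b00000000001000000101011.
Then OR with 0b10101100011000001100110.

0b10101100011000001101111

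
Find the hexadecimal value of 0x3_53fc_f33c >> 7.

7 bits is not a whole number of base-16 digits; in binary: 1101010011111111001111001100111100 >> 7 = 110101001111111100111100110.

0x6a7f9e6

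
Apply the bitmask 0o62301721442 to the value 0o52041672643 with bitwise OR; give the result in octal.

OR each oct digit independently (no carries):
  5|6=7, 2|2=2, 0|3=3, 4|0=4, 1|1=1, 6|7=7, 7|2=7, 2|1=3, 6|4=6, 4|4=4, 3|2=3

0o72341773643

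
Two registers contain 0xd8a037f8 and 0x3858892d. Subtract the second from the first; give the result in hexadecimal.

Subtract column by column in base 16:
  8-d → b (borrow)
  f-2-1 → c
  7-9 → e (borrow)
  3-8-1 → a (borrow)
  0-8-1 → 7 (borrow)
  a-5-1 → 4
  8-8 → 0
  d-3 → a

0xa047aecb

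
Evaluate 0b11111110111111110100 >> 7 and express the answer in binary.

Right shift by 7: drop the 7 least-significant bits.

0b1111111011111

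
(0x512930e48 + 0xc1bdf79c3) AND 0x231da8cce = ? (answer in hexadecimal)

0x2052880a

Add column by column in base 16, right to left:
  8+3 = b
  4+c = 0 carry 1
  e+9+1 = 8 carry 1
  0+7+1 = 8
  3+f = 2 carry 1
  9+d+1 = 7 carry 1
  2+b+1 = e
  1+1 = 2
  5+c = 1 carry 1
  final carry 1
Sum = 0x112e72880b; now AND with 0x231da8cce:
  1&0=0, 1&2=0, 2&3=2, e&1=0, 7&d=5, 2&a=2, 8&8=8, 8&c=8, 0&c=0, b&e=a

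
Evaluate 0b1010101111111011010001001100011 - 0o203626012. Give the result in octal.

0b1010101111111011010001001100011 = 0o12577321143 in octal.
Subtract column by column in base 8:
  3-2 → 1
  4-1 → 3
  1-0 → 1
  1-6 → 3 (borrow)
  2-2-1 → 7 (borrow)
  3-6-1 → 4 (borrow)
  7-3-1 → 3
  7-0 → 7
  5-2 → 3
  2-0 → 2
  1-0 → 1

0o12373473131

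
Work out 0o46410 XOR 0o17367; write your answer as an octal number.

XOR each oct digit independently (no carries):
  4^1=5, 6^7=1, 4^3=7, 1^6=7, 0^7=7

0o51777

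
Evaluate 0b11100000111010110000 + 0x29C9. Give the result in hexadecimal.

0b11100000111010110000 = 0xE0EB0 in hexadecimal.
Add column by column in base 16, right to left:
  0+9 = 9
  B+C = 7 carry 1
  E+9+1 = 8 carry 1
  0+2+1 = 3
  E+0 = E

0xE3879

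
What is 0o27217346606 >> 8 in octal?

0o56436715

8 bits is not a whole number of base-8 digits; in binary: 10111010001111011100110110000110 >> 8 = 101110100011110111001101.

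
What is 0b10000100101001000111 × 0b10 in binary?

0b100001001010010001110

Multiply each base-2 digit by 2, carrying:
  1×2 = 2 → write 0 carry 1
  1×2+1 = 3 → write 1 carry 1
  1×2+1 = 3 → write 1 carry 1
  0×2+1 = 1 → write 1
  0×2 = 0 → write 0
  0×2 = 0 → write 0
  1×2 = 2 → write 0 carry 1
  0×2+1 = 1 → write 1
  0×2 = 0 → write 0
  1×2 = 2 → write 0 carry 1
  0×2+1 = 1 → write 1
  1×2 = 2 → write 0 carry 1
  0×2+1 = 1 → write 1
  0×2 = 0 → write 0
  1×2 = 2 → write 0 carry 1
  0×2+1 = 1 → write 1
  0×2 = 0 → write 0
  0×2 = 0 → write 0
  0×2 = 0 → write 0
  1×2 = 2 → write 0 carry 1
  remaining carry: 1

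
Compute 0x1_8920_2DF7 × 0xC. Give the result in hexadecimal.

Multiply each base-16 digit by 12, carrying:
  7×12 = 84 → write 4 carry 5
  F×12+5 = 185 → write 9 carry 11
  D×12+11 = 167 → write 7 carry 10
  2×12+10 = 34 → write 2 carry 2
  0×12+2 = 2 → write 2
  2×12 = 24 → write 8 carry 1
  9×12+1 = 109 → write D carry 6
  8×12+6 = 102 → write 6 carry 6
  1×12+6 = 18 → write 2 carry 1
  remaining carry: 1

0x126D822794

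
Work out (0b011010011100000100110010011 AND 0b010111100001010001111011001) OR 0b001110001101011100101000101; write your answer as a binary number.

0b11110001101011100111010101

0b011010011100000100110010011 AND 0b010111100001010001111011001 = 0b010010000000000000110010001.
Then OR with 0b001110001101011100101000101.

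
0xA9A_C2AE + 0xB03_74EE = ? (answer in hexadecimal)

0x159E379C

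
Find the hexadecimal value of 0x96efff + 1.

0x96f000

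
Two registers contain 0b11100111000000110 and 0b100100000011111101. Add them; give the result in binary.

0b1000000111100000011

Add column by column in base 2, right to left:
  0+1 = 1
  1+0 = 1
  1+1 = 0 carry 1
  0+1+1 = 0 carry 1
  0+1+1 = 0 carry 1
  0+1+1 = 0 carry 1
  0+1+1 = 0 carry 1
  0+1+1 = 0 carry 1
  0+0+1 = 1
  1+0 = 1
  1+0 = 1
  1+0 = 1
  0+0 = 0
  0+0 = 0
  1+1 = 0 carry 1
  1+0+1 = 0 carry 1
  1+0+1 = 0 carry 1
  0+1+1 = 0 carry 1
  final carry 1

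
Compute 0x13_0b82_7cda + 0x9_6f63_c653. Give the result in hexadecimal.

Add column by column in base 16, right to left:
  a+3 = d
  d+5 = 2 carry 1
  c+6+1 = 3 carry 1
  7+c+1 = 4 carry 1
  2+3+1 = 6
  8+6 = e
  b+f = a carry 1
  0+6+1 = 7
  3+9 = c
  1+0 = 1

0x1c7ae6432d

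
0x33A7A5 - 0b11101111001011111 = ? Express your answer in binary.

0x33A7A5 = 0b1100111010011110100101 in binary.
Subtract column by column in base 2:
  1-1 → 0
  0-1 → 1 (borrow)
  1-1-1 → 1 (borrow)
  0-1-1 → 0 (borrow)
  0-1-1 → 0 (borrow)
  1-0-1 → 0
  0-1 → 1 (borrow)
  1-0-1 → 0
  1-0 → 1
  1-1 → 0
  1-1 → 0
  0-1 → 1 (borrow)
  0-1-1 → 0 (borrow)
  1-0-1 → 0
  0-1 → 1 (borrow)
  1-1-1 → 1 (borrow)
  1-1-1 → 1 (borrow)
  1-0-1 → 0
  0-0 → 0
  0-0 → 0
  1-0 → 1
  1-0 → 1

0b1100011100100101000110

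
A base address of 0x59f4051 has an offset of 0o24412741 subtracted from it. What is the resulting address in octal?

0x59f4051 = 0o547640121 in octal.
Subtract column by column in base 8:
  1-1 → 0
  2-4 → 6 (borrow)
  1-7-1 → 1 (borrow)
  0-2-1 → 5 (borrow)
  4-1-1 → 2
  6-4 → 2
  7-4 → 3
  4-2 → 2
  5-0 → 5

0o523225160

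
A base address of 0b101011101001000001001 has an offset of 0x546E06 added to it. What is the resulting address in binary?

0b11010100100000000001111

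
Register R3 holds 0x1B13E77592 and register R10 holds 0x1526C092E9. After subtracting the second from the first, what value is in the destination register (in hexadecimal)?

Subtract column by column in base 16:
  2-9 → 9 (borrow)
  9-E-1 → A (borrow)
  5-2-1 → 2
  7-9 → E (borrow)
  7-0-1 → 6
  E-C → 2
  3-6 → D (borrow)
  1-2-1 → E (borrow)
  B-5-1 → 5
  1-1 → 0

0x5ED26E2A9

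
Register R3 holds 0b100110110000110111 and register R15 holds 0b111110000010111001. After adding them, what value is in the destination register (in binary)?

0b1100100110011110000

Add column by column in base 2, right to left:
  1+1 = 0 carry 1
  1+0+1 = 0 carry 1
  1+0+1 = 0 carry 1
  0+1+1 = 0 carry 1
  1+1+1 = 1 carry 1
  1+1+1 = 1 carry 1
  0+0+1 = 1
  0+1 = 1
  0+0 = 0
  0+0 = 0
  1+0 = 1
  1+0 = 1
  0+0 = 0
  1+1 = 0 carry 1
  1+1+1 = 1 carry 1
  0+1+1 = 0 carry 1
  0+1+1 = 0 carry 1
  1+1+1 = 1 carry 1
  final carry 1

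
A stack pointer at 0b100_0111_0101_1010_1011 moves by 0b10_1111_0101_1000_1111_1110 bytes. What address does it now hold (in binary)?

0b1100111100111010101001

Add column by column in base 2, right to left:
  1+0 = 1
  1+1 = 0 carry 1
  0+1+1 = 0 carry 1
  1+1+1 = 1 carry 1
  0+1+1 = 0 carry 1
  1+1+1 = 1 carry 1
  0+1+1 = 0 carry 1
  1+1+1 = 1 carry 1
  1+0+1 = 0 carry 1
  0+0+1 = 1
  1+0 = 1
  0+1 = 1
  1+1 = 0 carry 1
  1+0+1 = 0 carry 1
  1+1+1 = 1 carry 1
  0+0+1 = 1
  0+1 = 1
  0+1 = 1
  1+1 = 0 carry 1
  0+1+1 = 0 carry 1
  0+0+1 = 1
  0+1 = 1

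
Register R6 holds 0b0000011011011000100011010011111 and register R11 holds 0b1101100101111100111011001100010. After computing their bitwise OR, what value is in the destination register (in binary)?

0b1101111111111100111011011111111

OR bit by bit (1 where either bit is 1):
  0000011011011000100011010011111
| 1101100101111100111011001100010
= 1101111111111100111011011111111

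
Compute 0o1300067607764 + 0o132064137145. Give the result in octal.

0o1432153747131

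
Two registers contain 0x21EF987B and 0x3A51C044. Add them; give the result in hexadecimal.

Add column by column in base 16, right to left:
  B+4 = F
  7+4 = B
  8+0 = 8
  9+C = 5 carry 1
  F+1+1 = 1 carry 1
  E+5+1 = 4 carry 1
  1+A+1 = C
  2+3 = 5

0x5C4158BF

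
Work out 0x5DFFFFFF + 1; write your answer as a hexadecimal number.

The trailing 6 digits are F (max in base 16), so adding 1 cascades: they roll to 0 and the next digit up increments.

0x5E000000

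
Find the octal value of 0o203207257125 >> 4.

4 bits is not a whole number of base-8 digits; in binary: 10000011010000111010101111001010101 >> 4 = 1000001101000011101010111100101.

0o10150352745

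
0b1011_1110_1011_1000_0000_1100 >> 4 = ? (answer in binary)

0b10111110101110000000

Right shift by 4: drop the 4 least-significant bits.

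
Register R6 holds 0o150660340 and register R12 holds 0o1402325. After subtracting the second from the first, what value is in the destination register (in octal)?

Subtract column by column in base 8:
  0-5 → 3 (borrow)
  4-2-1 → 1
  3-3 → 0
  0-2 → 6 (borrow)
  6-0-1 → 5
  6-4 → 2
  0-1 → 7 (borrow)
  5-0-1 → 4
  1-0 → 1

0o147256013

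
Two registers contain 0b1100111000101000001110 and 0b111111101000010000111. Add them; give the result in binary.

0b10100110101101010010101

Add column by column in base 2, right to left:
  0+1 = 1
  1+1 = 0 carry 1
  1+1+1 = 1 carry 1
  1+0+1 = 0 carry 1
  0+0+1 = 1
  0+0 = 0
  0+0 = 0
  0+1 = 1
  0+0 = 0
  1+0 = 1
  0+0 = 0
  1+0 = 1
  0+1 = 1
  0+0 = 0
  0+1 = 1
  1+1 = 0 carry 1
  1+1+1 = 1 carry 1
  1+1+1 = 1 carry 1
  0+1+1 = 0 carry 1
  0+1+1 = 0 carry 1
  1+1+1 = 1 carry 1
  1+0+1 = 0 carry 1
  final carry 1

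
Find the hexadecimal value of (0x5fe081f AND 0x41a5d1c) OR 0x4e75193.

0x4ff599f

0x5fe081f AND 0x41a5d1c = 0x41a081c.
Then OR with 0x4e75193.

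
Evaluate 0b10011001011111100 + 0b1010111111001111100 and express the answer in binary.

Add column by column in base 2, right to left:
  0+0 = 0
  0+0 = 0
  1+1 = 0 carry 1
  1+1+1 = 1 carry 1
  1+1+1 = 1 carry 1
  1+1+1 = 1 carry 1
  1+1+1 = 1 carry 1
  1+0+1 = 0 carry 1
  0+0+1 = 1
  1+1 = 0 carry 1
  0+1+1 = 0 carry 1
  0+1+1 = 0 carry 1
  1+1+1 = 1 carry 1
  1+1+1 = 1 carry 1
  0+1+1 = 0 carry 1
  0+0+1 = 1
  1+1 = 0 carry 1
  0+0+1 = 1
  0+1 = 1

0b1101011000101111000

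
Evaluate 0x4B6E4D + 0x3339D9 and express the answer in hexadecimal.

0x7EA826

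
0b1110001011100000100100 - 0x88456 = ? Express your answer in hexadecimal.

0b1110001011100000100100 = 0x38B824 in hexadecimal.
Subtract column by column in base 16:
  4-6 → E (borrow)
  2-5-1 → C (borrow)
  8-4-1 → 3
  B-8 → 3
  8-8 → 0
  3-0 → 3

0x3033CE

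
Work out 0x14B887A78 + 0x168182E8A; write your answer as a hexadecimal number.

0x2B3A0A902

Add column by column in base 16, right to left:
  8+A = 2 carry 1
  7+8+1 = 0 carry 1
  A+E+1 = 9 carry 1
  7+2+1 = A
  8+8 = 0 carry 1
  8+1+1 = A
  B+8 = 3 carry 1
  4+6+1 = B
  1+1 = 2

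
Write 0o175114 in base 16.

Each octal digit is 3 bits: 1=001 7=111 5=101 1=001 1=001 4=100.
Group the bits into nibbles: 1111 1010 0100 1100 → FA4C.

0xFA4C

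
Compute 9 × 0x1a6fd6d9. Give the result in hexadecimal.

0xedee8da1

Multiply each base-16 digit by 9, carrying:
  9×9 = 81 → write 1 carry 5
  d×9+5 = 122 → write a carry 7
  6×9+7 = 61 → write d carry 3
  d×9+3 = 120 → write 8 carry 7
  f×9+7 = 142 → write e carry 8
  6×9+8 = 62 → write e carry 3
  a×9+3 = 93 → write d carry 5
  1×9+5 = 14 → write e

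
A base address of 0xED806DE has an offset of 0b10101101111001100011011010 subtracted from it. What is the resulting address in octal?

0xED806DE = 0o1666003336 in octal.
0b10101101111001100011011010 = 0o255714332 in octal.
Subtract column by column in base 8:
  6-2 → 4
  3-3 → 0
  3-3 → 0
  3-4 → 7 (borrow)
  0-1-1 → 6 (borrow)
  0-7-1 → 0 (borrow)
  6-5-1 → 0
  6-5 → 1
  6-2 → 4
  1-0 → 1

0o1410067004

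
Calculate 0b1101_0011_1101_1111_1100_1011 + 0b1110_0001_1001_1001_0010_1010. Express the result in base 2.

Add column by column in base 2, right to left:
  1+0 = 1
  1+1 = 0 carry 1
  0+0+1 = 1
  1+1 = 0 carry 1
  0+0+1 = 1
  0+1 = 1
  1+0 = 1
  1+0 = 1
  1+1 = 0 carry 1
  1+0+1 = 0 carry 1
  1+0+1 = 0 carry 1
  1+1+1 = 1 carry 1
  1+1+1 = 1 carry 1
  0+0+1 = 1
  1+0 = 1
  1+1 = 0 carry 1
  1+1+1 = 1 carry 1
  1+0+1 = 0 carry 1
  0+0+1 = 1
  0+0 = 0
  1+0 = 1
  0+1 = 1
  1+1 = 0 carry 1
  1+1+1 = 1 carry 1
  final carry 1

0b1101101010111100011110101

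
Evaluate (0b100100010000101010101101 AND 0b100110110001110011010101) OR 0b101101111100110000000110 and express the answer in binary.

0b100100010000101010101101 AND 0b100110110001110011010101 = 0b100100010000100010000101.
Then OR with 0b101101111100110000000110.

0b101101111100110010000111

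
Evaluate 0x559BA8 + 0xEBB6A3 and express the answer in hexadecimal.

Add column by column in base 16, right to left:
  8+3 = B
  A+A = 4 carry 1
  B+6+1 = 2 carry 1
  9+B+1 = 5 carry 1
  5+B+1 = 1 carry 1
  5+E+1 = 4 carry 1
  final carry 1

0x141524B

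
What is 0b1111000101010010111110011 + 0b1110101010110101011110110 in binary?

0b11101110000001000011101001

Add column by column in base 2, right to left:
  1+0 = 1
  1+1 = 0 carry 1
  0+1+1 = 0 carry 1
  0+0+1 = 1
  1+1 = 0 carry 1
  1+1+1 = 1 carry 1
  1+1+1 = 1 carry 1
  1+1+1 = 1 carry 1
  1+0+1 = 0 carry 1
  0+1+1 = 0 carry 1
  1+0+1 = 0 carry 1
  0+1+1 = 0 carry 1
  0+0+1 = 1
  1+1 = 0 carry 1
  0+1+1 = 0 carry 1
  1+0+1 = 0 carry 1
  0+1+1 = 0 carry 1
  1+0+1 = 0 carry 1
  0+1+1 = 0 carry 1
  0+0+1 = 1
  0+1 = 1
  1+0 = 1
  1+1 = 0 carry 1
  1+1+1 = 1 carry 1
  1+1+1 = 1 carry 1
  final carry 1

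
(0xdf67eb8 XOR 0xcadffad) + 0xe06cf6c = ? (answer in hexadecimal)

0xf625081

First 0xdf67eb8 XOR 0xcadffad = 0x15b8115.
Add column by column in base 16, right to left:
  5+c = 1 carry 1
  1+6+1 = 8
  1+f = 0 carry 1
  8+c+1 = 5 carry 1
  b+6+1 = 2 carry 1
  5+0+1 = 6
  1+e = f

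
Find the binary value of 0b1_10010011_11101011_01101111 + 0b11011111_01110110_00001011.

0b10011100110110000101111010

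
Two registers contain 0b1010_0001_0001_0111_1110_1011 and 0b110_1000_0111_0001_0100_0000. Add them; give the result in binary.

Add column by column in base 2, right to left:
  1+0 = 1
  1+0 = 1
  0+0 = 0
  1+0 = 1
  0+0 = 0
  1+0 = 1
  1+1 = 0 carry 1
  1+0+1 = 0 carry 1
  1+1+1 = 1 carry 1
  1+0+1 = 0 carry 1
  1+0+1 = 0 carry 1
  0+0+1 = 1
  1+1 = 0 carry 1
  0+1+1 = 0 carry 1
  0+1+1 = 0 carry 1
  0+0+1 = 1
  1+0 = 1
  0+0 = 0
  0+0 = 0
  0+1 = 1
  0+0 = 0
  1+1 = 0 carry 1
  0+1+1 = 0 carry 1
  1+0+1 = 0 carry 1
  final carry 1

0b1000010011000100100101011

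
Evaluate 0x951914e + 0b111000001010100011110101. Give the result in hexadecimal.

0xa323a43

0b111000001010100011110101 = 0xe0a8f5 in hexadecimal.
Add column by column in base 16, right to left:
  e+5 = 3 carry 1
  4+f+1 = 4 carry 1
  1+8+1 = a
  9+a = 3 carry 1
  1+0+1 = 2
  5+e = 3 carry 1
  9+0+1 = a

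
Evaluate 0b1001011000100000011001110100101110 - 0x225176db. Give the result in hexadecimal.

0b1001011000100000011001110100101110 = 0x258819d2e in hexadecimal.
Subtract column by column in base 16:
  e-b → 3
  2-d → 5 (borrow)
  d-6-1 → 6
  9-7 → 2
  1-1 → 0
  8-5 → 3
  8-2 → 6
  5-2 → 3
  2-0 → 2

0x236302653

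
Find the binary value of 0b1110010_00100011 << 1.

Left shift by 1: append 1 zero bit.

0b1110010001000110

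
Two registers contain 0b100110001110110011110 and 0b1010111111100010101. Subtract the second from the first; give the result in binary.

0b11011001111010001001

Subtract column by column in base 2:
  0-1 → 1 (borrow)
  1-0-1 → 0
  1-1 → 0
  1-0 → 1
  1-1 → 0
  0-0 → 0
  0-0 → 0
  1-0 → 1
  1-1 → 0
  0-1 → 1 (borrow)
  1-1-1 → 1 (borrow)
  1-1-1 → 1 (borrow)
  1-1-1 → 1 (borrow)
  0-1-1 → 0 (borrow)
  0-1-1 → 0 (borrow)
  0-0-1 → 1 (borrow)
  1-1-1 → 1 (borrow)
  1-0-1 → 0
  0-1 → 1 (borrow)
  0-0-1 → 1 (borrow)
  1-0-1 → 0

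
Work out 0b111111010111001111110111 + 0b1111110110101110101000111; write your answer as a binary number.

0b10111110001101000100111110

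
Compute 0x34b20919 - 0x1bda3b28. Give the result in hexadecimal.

Subtract column by column in base 16:
  9-8 → 1
  1-2 → f (borrow)
  9-b-1 → d (borrow)
  0-3-1 → c (borrow)
  2-a-1 → 7 (borrow)
  b-d-1 → d (borrow)
  4-b-1 → 8 (borrow)
  3-1-1 → 1

0x18d7cdf1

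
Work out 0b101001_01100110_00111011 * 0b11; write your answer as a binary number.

0b11111000011001010110001

Multiply each base-2 digit by 3, carrying:
  1×3 = 3 → write 1 carry 1
  1×3+1 = 4 → write 0 carry 2
  0×3+2 = 2 → write 0 carry 1
  1×3+1 = 4 → write 0 carry 2
  1×3+2 = 5 → write 1 carry 2
  1×3+2 = 5 → write 1 carry 2
  0×3+2 = 2 → write 0 carry 1
  0×3+1 = 1 → write 1
  0×3 = 0 → write 0
  1×3 = 3 → write 1 carry 1
  1×3+1 = 4 → write 0 carry 2
  0×3+2 = 2 → write 0 carry 1
  0×3+1 = 1 → write 1
  1×3 = 3 → write 1 carry 1
  1×3+1 = 4 → write 0 carry 2
  0×3+2 = 2 → write 0 carry 1
  1×3+1 = 4 → write 0 carry 2
  0×3+2 = 2 → write 0 carry 1
  0×3+1 = 1 → write 1
  1×3 = 3 → write 1 carry 1
  0×3+1 = 1 → write 1
  1×3 = 3 → write 1 carry 1
  remaining carry: 1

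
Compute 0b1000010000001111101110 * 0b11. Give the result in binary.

0b11000110000101111001010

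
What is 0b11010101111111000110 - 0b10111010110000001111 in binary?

0b11011001110110111

Subtract column by column in base 2:
  0-1 → 1 (borrow)
  1-1-1 → 1 (borrow)
  1-1-1 → 1 (borrow)
  0-1-1 → 0 (borrow)
  0-0-1 → 1 (borrow)
  0-0-1 → 1 (borrow)
  1-0-1 → 0
  1-0 → 1
  1-0 → 1
  1-0 → 1
  1-1 → 0
  1-1 → 0
  1-0 → 1
  0-1 → 1 (borrow)
  1-0-1 → 0
  0-1 → 1 (borrow)
  1-1-1 → 1 (borrow)
  0-1-1 → 0 (borrow)
  1-0-1 → 0
  1-1 → 0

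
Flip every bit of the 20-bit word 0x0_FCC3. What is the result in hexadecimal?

0xF033C

Each hex digit d becomes F−d:
  0→F, F→0, C→3, C→3, 3→C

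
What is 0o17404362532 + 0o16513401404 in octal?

0o36117764136

Add column by column in base 8, right to left:
  2+4 = 6
  3+0 = 3
  5+4 = 1 carry 1
  2+1+1 = 4
  6+0 = 6
  3+4 = 7
  4+3 = 7
  0+1 = 1
  4+5 = 1 carry 1
  7+6+1 = 6 carry 1
  1+1+1 = 3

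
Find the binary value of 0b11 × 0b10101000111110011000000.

Multiply each base-2 digit by 3, carrying:
  0×3 = 0 → write 0
  0×3 = 0 → write 0
  0×3 = 0 → write 0
  0×3 = 0 → write 0
  0×3 = 0 → write 0
  0×3 = 0 → write 0
  1×3 = 3 → write 1 carry 1
  1×3+1 = 4 → write 0 carry 2
  0×3+2 = 2 → write 0 carry 1
  0×3+1 = 1 → write 1
  1×3 = 3 → write 1 carry 1
  1×3+1 = 4 → write 0 carry 2
  1×3+2 = 5 → write 1 carry 2
  1×3+2 = 5 → write 1 carry 2
  1×3+2 = 5 → write 1 carry 2
  0×3+2 = 2 → write 0 carry 1
  0×3+1 = 1 → write 1
  0×3 = 0 → write 0
  1×3 = 3 → write 1 carry 1
  0×3+1 = 1 → write 1
  1×3 = 3 → write 1 carry 1
  0×3+1 = 1 → write 1
  1×3 = 3 → write 1 carry 1
  remaining carry: 1

0b111111010111011001000000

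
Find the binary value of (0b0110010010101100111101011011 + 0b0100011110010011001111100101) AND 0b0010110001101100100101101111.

Add column by column in base 2, right to left:
  1+1 = 0 carry 1
  1+0+1 = 0 carry 1
  0+1+1 = 0 carry 1
  1+0+1 = 0 carry 1
  1+0+1 = 0 carry 1
  0+1+1 = 0 carry 1
  1+1+1 = 1 carry 1
  0+1+1 = 0 carry 1
  1+1+1 = 1 carry 1
  1+1+1 = 1 carry 1
  1+0+1 = 0 carry 1
  1+0+1 = 0 carry 1
  0+1+1 = 0 carry 1
  0+1+1 = 0 carry 1
  1+0+1 = 0 carry 1
  1+0+1 = 0 carry 1
  0+1+1 = 0 carry 1
  1+0+1 = 0 carry 1
  0+0+1 = 1
  1+1 = 0 carry 1
  0+1+1 = 0 carry 1
  0+1+1 = 0 carry 1
  1+1+1 = 1 carry 1
  0+0+1 = 1
  0+0 = 0
  1+0 = 1
  1+1 = 0 carry 1
  final carry 1
Sum = 0b1010110001000000001101000000; now AND with 0b0010110001101100100101101111:
  1010110001000000001101000000
& 0010110001101100100101101111
= 0010110001000000000101000000

0b10110001000000000101000000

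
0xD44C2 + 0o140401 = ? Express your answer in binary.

0b11100000010111000011

0xD44C2 = 0b11010100010011000010 in binary.
0o140401 = 0b1100000100000001 in binary.
Add column by column in base 2, right to left:
  0+1 = 1
  1+0 = 1
  0+0 = 0
  0+0 = 0
  0+0 = 0
  0+0 = 0
  1+0 = 1
  1+0 = 1
  0+1 = 1
  0+0 = 0
  1+0 = 1
  0+0 = 0
  0+0 = 0
  0+0 = 0
  1+1 = 0 carry 1
  0+1+1 = 0 carry 1
  1+0+1 = 0 carry 1
  0+0+1 = 1
  1+0 = 1
  1+0 = 1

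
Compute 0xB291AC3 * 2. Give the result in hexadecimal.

0x16523586

Multiply each base-16 digit by 2, carrying:
  3×2 = 6 → write 6
  C×2 = 24 → write 8 carry 1
  A×2+1 = 21 → write 5 carry 1
  1×2+1 = 3 → write 3
  9×2 = 18 → write 2 carry 1
  2×2+1 = 5 → write 5
  B×2 = 22 → write 6 carry 1
  remaining carry: 1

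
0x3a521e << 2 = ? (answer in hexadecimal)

2 bits is not a whole number of base-16 digits; in binary: 1110100101001000011110 << 2 = 111010010100100001111000.

0xe94878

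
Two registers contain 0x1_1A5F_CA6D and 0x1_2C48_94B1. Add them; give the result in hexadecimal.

Add column by column in base 16, right to left:
  D+1 = E
  6+B = 1 carry 1
  A+4+1 = F
  C+9 = 5 carry 1
  F+8+1 = 8 carry 1
  5+4+1 = A
  A+C = 6 carry 1
  1+2+1 = 4
  1+1 = 2

0x246A85F1E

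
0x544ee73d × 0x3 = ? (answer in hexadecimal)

Multiply each base-16 digit by 3, carrying:
  d×3 = 39 → write 7 carry 2
  3×3+2 = 11 → write b
  7×3 = 21 → write 5 carry 1
  e×3+1 = 43 → write b carry 2
  e×3+2 = 44 → write c carry 2
  4×3+2 = 14 → write e
  4×3 = 12 → write c
  5×3 = 15 → write f

0xfcecb5b7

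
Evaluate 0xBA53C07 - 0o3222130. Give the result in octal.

0o1346013657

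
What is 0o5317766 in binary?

Each octal digit is 3 bits: 5=101 3=011 1=001 7=111 7=111 6=110 6=110.

0b101011001111111110110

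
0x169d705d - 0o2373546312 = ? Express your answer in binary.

0b10101011101010001110010011

0x169d705d = 0b10110100111010111000001011101 in binary.
0o2373546312 = 0b10011111011101100110011001010 in binary.
Subtract column by column in base 2:
  1-0 → 1
  0-1 → 1 (borrow)
  1-0-1 → 0
  1-1 → 0
  1-0 → 1
  0-0 → 0
  1-1 → 0
  0-1 → 1 (borrow)
  0-0-1 → 1 (borrow)
  0-0-1 → 1 (borrow)
  0-1-1 → 0 (borrow)
  0-1-1 → 0 (borrow)
  1-0-1 → 0
  1-0 → 1
  1-1 → 0
  0-1 → 1 (borrow)
  1-0-1 → 0
  0-1 → 1 (borrow)
  1-1-1 → 1 (borrow)
  1-1-1 → 1 (borrow)
  1-0-1 → 0
  0-1 → 1 (borrow)
  0-1-1 → 0 (borrow)
  1-1-1 → 1 (borrow)
  0-1-1 → 0 (borrow)
  1-1-1 → 1 (borrow)
  1-0-1 → 0
  0-0 → 0
  1-1 → 0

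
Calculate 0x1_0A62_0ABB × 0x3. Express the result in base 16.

Multiply each base-16 digit by 3, carrying:
  B×3 = 33 → write 1 carry 2
  B×3+2 = 35 → write 3 carry 2
  A×3+2 = 32 → write 0 carry 2
  0×3+2 = 2 → write 2
  2×3 = 6 → write 6
  6×3 = 18 → write 2 carry 1
  A×3+1 = 31 → write F carry 1
  0×3+1 = 1 → write 1
  1×3 = 3 → write 3

0x31F262031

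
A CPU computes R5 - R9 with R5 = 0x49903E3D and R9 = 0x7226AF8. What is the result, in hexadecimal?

Subtract column by column in base 16:
  D-8 → 5
  3-F → 4 (borrow)
  E-A-1 → 3
  3-6 → D (borrow)
  0-2-1 → D (borrow)
  9-2-1 → 6
  9-7 → 2
  4-0 → 4

0x426DD345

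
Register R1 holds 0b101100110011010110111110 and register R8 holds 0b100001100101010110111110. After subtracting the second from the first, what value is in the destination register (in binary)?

Subtract column by column in base 2:
  0-0 → 0
  1-1 → 0
  1-1 → 0
  1-1 → 0
  1-1 → 0
  1-1 → 0
  0-0 → 0
  1-1 → 0
  1-1 → 0
  0-0 → 0
  1-1 → 0
  0-0 → 0
  1-1 → 0
  1-0 → 1
  0-1 → 1 (borrow)
  0-0-1 → 1 (borrow)
  1-0-1 → 0
  1-1 → 0
  0-1 → 1 (borrow)
  0-0-1 → 1 (borrow)
  1-0-1 → 0
  1-0 → 1
  0-0 → 0
  1-1 → 0

0b1011001110000000000000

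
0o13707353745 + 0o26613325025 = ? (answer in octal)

Add column by column in base 8, right to left:
  5+5 = 2 carry 1
  4+2+1 = 7
  7+0 = 7
  3+5 = 0 carry 1
  5+2+1 = 0 carry 1
  3+3+1 = 7
  7+3 = 2 carry 1
  0+1+1 = 2
  7+6 = 5 carry 1
  3+6+1 = 2 carry 1
  1+2+1 = 4

0o42522700772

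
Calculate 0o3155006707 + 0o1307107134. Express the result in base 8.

Add column by column in base 8, right to left:
  7+4 = 3 carry 1
  0+3+1 = 4
  7+1 = 0 carry 1
  6+7+1 = 6 carry 1
  0+0+1 = 1
  0+1 = 1
  5+7 = 4 carry 1
  5+0+1 = 6
  1+3 = 4
  3+1 = 4

0o4464116043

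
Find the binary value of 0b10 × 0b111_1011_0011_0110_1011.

0b11110110011011010110

Multiply each base-2 digit by 2, carrying:
  1×2 = 2 → write 0 carry 1
  1×2+1 = 3 → write 1 carry 1
  0×2+1 = 1 → write 1
  1×2 = 2 → write 0 carry 1
  0×2+1 = 1 → write 1
  1×2 = 2 → write 0 carry 1
  1×2+1 = 3 → write 1 carry 1
  0×2+1 = 1 → write 1
  1×2 = 2 → write 0 carry 1
  1×2+1 = 3 → write 1 carry 1
  0×2+1 = 1 → write 1
  0×2 = 0 → write 0
  1×2 = 2 → write 0 carry 1
  1×2+1 = 3 → write 1 carry 1
  0×2+1 = 1 → write 1
  1×2 = 2 → write 0 carry 1
  1×2+1 = 3 → write 1 carry 1
  1×2+1 = 3 → write 1 carry 1
  1×2+1 = 3 → write 1 carry 1
  remaining carry: 1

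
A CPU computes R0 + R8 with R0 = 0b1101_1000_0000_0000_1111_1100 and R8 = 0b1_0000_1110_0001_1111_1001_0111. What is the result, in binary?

0b1111001100010000010010011

Add column by column in base 2, right to left:
  0+1 = 1
  0+1 = 1
  1+1 = 0 carry 1
  1+0+1 = 0 carry 1
  1+1+1 = 1 carry 1
  1+0+1 = 0 carry 1
  1+0+1 = 0 carry 1
  1+1+1 = 1 carry 1
  0+1+1 = 0 carry 1
  0+1+1 = 0 carry 1
  0+1+1 = 0 carry 1
  0+1+1 = 0 carry 1
  0+1+1 = 0 carry 1
  0+0+1 = 1
  0+0 = 0
  0+0 = 0
  0+0 = 0
  0+1 = 1
  0+1 = 1
  1+1 = 0 carry 1
  1+0+1 = 0 carry 1
  0+0+1 = 1
  1+0 = 1
  1+0 = 1
  0+1 = 1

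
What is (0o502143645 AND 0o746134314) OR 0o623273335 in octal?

0o502143645 AND 0o746134314 = 0o502100204.
Then OR with 0o623273335.

0o723373335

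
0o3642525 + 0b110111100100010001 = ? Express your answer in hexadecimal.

0x12BE66

0o3642525 = 0xF4555 in hexadecimal.
0b110111100100010001 = 0x37911 in hexadecimal.
Add column by column in base 16, right to left:
  5+1 = 6
  5+1 = 6
  5+9 = E
  4+7 = B
  F+3 = 2 carry 1
  final carry 1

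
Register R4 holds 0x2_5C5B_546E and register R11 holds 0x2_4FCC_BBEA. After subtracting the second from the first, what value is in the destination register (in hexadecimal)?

0xC8E9884

Subtract column by column in base 16:
  E-A → 4
  6-E → 8 (borrow)
  4-B-1 → 8 (borrow)
  5-B-1 → 9 (borrow)
  B-C-1 → E (borrow)
  5-C-1 → 8 (borrow)
  C-F-1 → C (borrow)
  5-4-1 → 0
  2-2 → 0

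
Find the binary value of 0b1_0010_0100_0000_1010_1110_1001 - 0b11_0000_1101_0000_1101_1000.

0b111100110011101000010001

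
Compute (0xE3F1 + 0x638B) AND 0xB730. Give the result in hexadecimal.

Add column by column in base 16, right to left:
  1+B = C
  F+8 = 7 carry 1
  3+3+1 = 7
  E+6 = 4 carry 1
  final carry 1
Sum = 0x1477C; now AND with 0xB730:
  1&0=0, 4&B=0, 7&7=7, 7&3=3, C&0=0

0x730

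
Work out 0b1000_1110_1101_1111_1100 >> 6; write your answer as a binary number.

Right shift by 6: drop the 6 least-significant bits.

0b10001110110111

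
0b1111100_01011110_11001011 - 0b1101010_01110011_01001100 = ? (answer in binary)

Subtract column by column in base 2:
  1-0 → 1
  1-0 → 1
  0-1 → 1 (borrow)
  1-1-1 → 1 (borrow)
  0-0-1 → 1 (borrow)
  0-0-1 → 1 (borrow)
  1-1-1 → 1 (borrow)
  1-0-1 → 0
  0-1 → 1 (borrow)
  1-1-1 → 1 (borrow)
  1-0-1 → 0
  1-0 → 1
  1-1 → 0
  0-1 → 1 (borrow)
  1-1-1 → 1 (borrow)
  0-0-1 → 1 (borrow)
  0-0-1 → 1 (borrow)
  0-1-1 → 0 (borrow)
  1-0-1 → 0
  1-1 → 0
  1-0 → 1
  1-1 → 0
  1-1 → 0

0b100011110101101111111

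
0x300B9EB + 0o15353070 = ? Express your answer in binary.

0x300B9EB = 0b11000000001011100111101011 in binary.
0o15353070 = 0b1101011101011000111000 in binary.
Add column by column in base 2, right to left:
  1+0 = 1
  1+0 = 1
  0+0 = 0
  1+1 = 0 carry 1
  0+1+1 = 0 carry 1
  1+1+1 = 1 carry 1
  1+0+1 = 0 carry 1
  1+0+1 = 0 carry 1
  1+0+1 = 0 carry 1
  0+1+1 = 0 carry 1
  0+1+1 = 0 carry 1
  1+0+1 = 0 carry 1
  1+1+1 = 1 carry 1
  1+0+1 = 0 carry 1
  0+1+1 = 0 carry 1
  1+1+1 = 1 carry 1
  0+1+1 = 0 carry 1
  0+0+1 = 1
  0+1 = 1
  0+0 = 0
  0+1 = 1
  0+1 = 1
  0+0 = 0
  0+0 = 0
  1+0 = 1
  1+0 = 1

0b11001101101001000000100011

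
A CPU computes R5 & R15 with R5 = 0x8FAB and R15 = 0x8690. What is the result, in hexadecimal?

0x8680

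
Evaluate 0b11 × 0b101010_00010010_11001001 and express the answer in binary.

0b11111100011100001011011

Multiply each base-2 digit by 3, carrying:
  1×3 = 3 → write 1 carry 1
  0×3+1 = 1 → write 1
  0×3 = 0 → write 0
  1×3 = 3 → write 1 carry 1
  0×3+1 = 1 → write 1
  0×3 = 0 → write 0
  1×3 = 3 → write 1 carry 1
  1×3+1 = 4 → write 0 carry 2
  0×3+2 = 2 → write 0 carry 1
  1×3+1 = 4 → write 0 carry 2
  0×3+2 = 2 → write 0 carry 1
  0×3+1 = 1 → write 1
  1×3 = 3 → write 1 carry 1
  0×3+1 = 1 → write 1
  0×3 = 0 → write 0
  0×3 = 0 → write 0
  0×3 = 0 → write 0
  1×3 = 3 → write 1 carry 1
  0×3+1 = 1 → write 1
  1×3 = 3 → write 1 carry 1
  0×3+1 = 1 → write 1
  1×3 = 3 → write 1 carry 1
  remaining carry: 1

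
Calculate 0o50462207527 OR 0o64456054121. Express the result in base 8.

OR each oct digit independently (no carries):
  5|6=7, 0|4=4, 4|4=4, 6|5=7, 2|6=6, 2|0=2, 0|5=5, 7|4=7, 5|1=5, 2|2=2, 7|1=7

0o74476257527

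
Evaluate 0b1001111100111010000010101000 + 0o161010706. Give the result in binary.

0o161010706 = 0b1110001000001000111000110 in binary.
Add column by column in base 2, right to left:
  0+0 = 0
  0+1 = 1
  0+1 = 1
  1+0 = 1
  0+0 = 0
  1+0 = 1
  0+1 = 1
  1+1 = 0 carry 1
  0+1+1 = 0 carry 1
  0+0+1 = 1
  0+0 = 0
  0+0 = 0
  0+1 = 1
  1+0 = 1
  0+0 = 0
  1+0 = 1
  1+0 = 1
  1+0 = 1
  0+1 = 1
  0+0 = 0
  1+0 = 1
  1+0 = 1
  1+1 = 0 carry 1
  1+1+1 = 1 carry 1
  1+1+1 = 1 carry 1
  0+0+1 = 1
  0+0 = 0
  1+0 = 1

0b1011101101111011001001101110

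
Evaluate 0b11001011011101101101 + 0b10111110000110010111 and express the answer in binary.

0b110001001100100000100

Add column by column in base 2, right to left:
  1+1 = 0 carry 1
  0+1+1 = 0 carry 1
  1+1+1 = 1 carry 1
  1+0+1 = 0 carry 1
  0+1+1 = 0 carry 1
  1+0+1 = 0 carry 1
  1+0+1 = 0 carry 1
  0+1+1 = 0 carry 1
  1+1+1 = 1 carry 1
  1+0+1 = 0 carry 1
  1+0+1 = 0 carry 1
  0+0+1 = 1
  1+0 = 1
  1+1 = 0 carry 1
  0+1+1 = 0 carry 1
  1+1+1 = 1 carry 1
  0+1+1 = 0 carry 1
  0+1+1 = 0 carry 1
  1+0+1 = 0 carry 1
  1+1+1 = 1 carry 1
  final carry 1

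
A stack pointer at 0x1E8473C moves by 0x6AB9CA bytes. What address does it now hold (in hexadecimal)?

0x2530106

Add column by column in base 16, right to left:
  C+A = 6 carry 1
  3+C+1 = 0 carry 1
  7+9+1 = 1 carry 1
  4+B+1 = 0 carry 1
  8+A+1 = 3 carry 1
  E+6+1 = 5 carry 1
  1+0+1 = 2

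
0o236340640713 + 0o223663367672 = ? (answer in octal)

Add column by column in base 8, right to left:
  3+2 = 5
  1+7 = 0 carry 1
  7+6+1 = 6 carry 1
  0+7+1 = 0 carry 1
  4+6+1 = 3 carry 1
  6+3+1 = 2 carry 1
  0+3+1 = 4
  4+6 = 2 carry 1
  3+6+1 = 2 carry 1
  6+3+1 = 2 carry 1
  3+2+1 = 6
  2+2 = 4

0o462224230605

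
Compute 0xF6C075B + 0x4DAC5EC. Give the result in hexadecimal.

0x1446CD47

Add column by column in base 16, right to left:
  B+C = 7 carry 1
  5+E+1 = 4 carry 1
  7+5+1 = D
  0+C = C
  C+A = 6 carry 1
  6+D+1 = 4 carry 1
  F+4+1 = 4 carry 1
  final carry 1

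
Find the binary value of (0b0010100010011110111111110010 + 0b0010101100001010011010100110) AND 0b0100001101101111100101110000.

0b100001100101001000000010000

Add column by column in base 2, right to left:
  0+0 = 0
  1+1 = 0 carry 1
  0+1+1 = 0 carry 1
  0+0+1 = 1
  1+0 = 1
  1+1 = 0 carry 1
  1+0+1 = 0 carry 1
  1+1+1 = 1 carry 1
  1+0+1 = 0 carry 1
  1+1+1 = 1 carry 1
  1+1+1 = 1 carry 1
  1+0+1 = 0 carry 1
  0+0+1 = 1
  1+1 = 0 carry 1
  1+0+1 = 0 carry 1
  1+1+1 = 1 carry 1
  1+0+1 = 0 carry 1
  0+0+1 = 1
  0+0 = 0
  1+0 = 1
  0+1 = 1
  0+1 = 1
  0+0 = 0
  1+1 = 0 carry 1
  0+0+1 = 1
  1+1 = 0 carry 1
  final carry 1
Sum = 0b101001110101001011010011000; now AND with 0b0100001101101111100101110000:
  0101001110101001011010011000
& 0100001101101111100101110000
= 0100001100101001000000010000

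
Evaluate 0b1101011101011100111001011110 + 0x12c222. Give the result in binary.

0b1101100010001001000010000000

0x12c222 = 0b100101100001000100010 in binary.
Add column by column in base 2, right to left:
  0+0 = 0
  1+1 = 0 carry 1
  1+0+1 = 0 carry 1
  1+0+1 = 0 carry 1
  1+0+1 = 0 carry 1
  0+1+1 = 0 carry 1
  1+0+1 = 0 carry 1
  0+0+1 = 1
  0+0 = 0
  1+1 = 0 carry 1
  1+0+1 = 0 carry 1
  1+0+1 = 0 carry 1
  0+0+1 = 1
  0+0 = 0
  1+1 = 0 carry 1
  1+1+1 = 1 carry 1
  1+0+1 = 0 carry 1
  0+1+1 = 0 carry 1
  1+0+1 = 0 carry 1
  0+0+1 = 1
  1+1 = 0 carry 1
  1+0+1 = 0 carry 1
  1+0+1 = 0 carry 1
  0+0+1 = 1
  1+0 = 1
  0+0 = 0
  1+0 = 1
  1+0 = 1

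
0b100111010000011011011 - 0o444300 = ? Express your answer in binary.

0o444300 = 0b100100100011000000 in binary.
Subtract column by column in base 2:
  1-0 → 1
  1-0 → 1
  0-0 → 0
  1-0 → 1
  1-0 → 1
  0-0 → 0
  1-1 → 0
  1-1 → 0
  0-0 → 0
  0-0 → 0
  0-0 → 0
  0-1 → 1 (borrow)
  0-0-1 → 1 (borrow)
  1-0-1 → 0
  0-1 → 1 (borrow)
  1-0-1 → 0
  1-0 → 1
  1-1 → 0
  0-0 → 0
  0-0 → 0
  1-0 → 1

0b100010101100000011011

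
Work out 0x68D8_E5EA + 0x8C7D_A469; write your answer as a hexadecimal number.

0xF5568A53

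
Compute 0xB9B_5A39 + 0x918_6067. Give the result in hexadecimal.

0x14B3BAA0

Add column by column in base 16, right to left:
  9+7 = 0 carry 1
  3+6+1 = A
  A+0 = A
  5+6 = B
  B+8 = 3 carry 1
  9+1+1 = B
  B+9 = 4 carry 1
  final carry 1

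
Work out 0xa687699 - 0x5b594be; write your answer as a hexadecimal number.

Subtract column by column in base 16:
  9-e → b (borrow)
  9-b-1 → d (borrow)
  6-4-1 → 1
  7-9 → e (borrow)
  8-5-1 → 2
  6-b → b (borrow)
  a-5-1 → 4

0x4b2e1db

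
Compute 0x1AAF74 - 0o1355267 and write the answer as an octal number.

0o5152275

0x1AAF74 = 0o6527564 in octal.
Subtract column by column in base 8:
  4-7 → 5 (borrow)
  6-6-1 → 7 (borrow)
  5-2-1 → 2
  7-5 → 2
  2-5 → 5 (borrow)
  5-3-1 → 1
  6-1 → 5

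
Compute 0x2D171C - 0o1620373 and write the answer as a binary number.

0b1001011111011000100001

0x2D171C = 0b1011010001011100011100 in binary.
0o1620373 = 0b1110010000011111011 in binary.
Subtract column by column in base 2:
  0-1 → 1 (borrow)
  0-1-1 → 0 (borrow)
  1-0-1 → 0
  1-1 → 0
  1-1 → 0
  0-1 → 1 (borrow)
  0-1-1 → 0 (borrow)
  0-1-1 → 0 (borrow)
  1-0-1 → 0
  1-0 → 1
  1-0 → 1
  0-0 → 0
  1-0 → 1
  0-1 → 1 (borrow)
  0-0-1 → 1 (borrow)
  0-0-1 → 1 (borrow)
  1-1-1 → 1 (borrow)
  0-1-1 → 0 (borrow)
  1-1-1 → 1 (borrow)
  1-0-1 → 0
  0-0 → 0
  1-0 → 1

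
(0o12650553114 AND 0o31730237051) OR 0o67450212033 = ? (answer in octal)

0o12650553114 AND 0o31730237051 = 0o10610013010.
Then OR with 0o67450212033.

0o77650213033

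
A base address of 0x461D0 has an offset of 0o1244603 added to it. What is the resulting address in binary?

0b10011010101101010011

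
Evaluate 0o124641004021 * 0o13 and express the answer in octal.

Multiply each base-8 digit by 11, carrying:
  1×11 = 11 → write 3 carry 1
  2×11+1 = 23 → write 7 carry 2
  0×11+2 = 2 → write 2
  4×11 = 44 → write 4 carry 5
  0×11+5 = 5 → write 5
  0×11 = 0 → write 0
  1×11 = 11 → write 3 carry 1
  4×11+1 = 45 → write 5 carry 5
  6×11+5 = 71 → write 7 carry 8
  4×11+8 = 52 → write 4 carry 6
  2×11+6 = 28 → write 4 carry 3
  1×11+3 = 14 → write 6 carry 1
  remaining carry: 1

0o1644753054273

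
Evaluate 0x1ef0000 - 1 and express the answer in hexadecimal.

0x1eeffff

The trailing 4 digits are 0, so subtracting 1 borrows through: they become F and the next digit up decrements.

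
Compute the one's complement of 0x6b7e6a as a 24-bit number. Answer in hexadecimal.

Each hex digit d becomes f−d:
  6→9, b→4, 7→8, e→1, 6→9, a→5

0x948195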